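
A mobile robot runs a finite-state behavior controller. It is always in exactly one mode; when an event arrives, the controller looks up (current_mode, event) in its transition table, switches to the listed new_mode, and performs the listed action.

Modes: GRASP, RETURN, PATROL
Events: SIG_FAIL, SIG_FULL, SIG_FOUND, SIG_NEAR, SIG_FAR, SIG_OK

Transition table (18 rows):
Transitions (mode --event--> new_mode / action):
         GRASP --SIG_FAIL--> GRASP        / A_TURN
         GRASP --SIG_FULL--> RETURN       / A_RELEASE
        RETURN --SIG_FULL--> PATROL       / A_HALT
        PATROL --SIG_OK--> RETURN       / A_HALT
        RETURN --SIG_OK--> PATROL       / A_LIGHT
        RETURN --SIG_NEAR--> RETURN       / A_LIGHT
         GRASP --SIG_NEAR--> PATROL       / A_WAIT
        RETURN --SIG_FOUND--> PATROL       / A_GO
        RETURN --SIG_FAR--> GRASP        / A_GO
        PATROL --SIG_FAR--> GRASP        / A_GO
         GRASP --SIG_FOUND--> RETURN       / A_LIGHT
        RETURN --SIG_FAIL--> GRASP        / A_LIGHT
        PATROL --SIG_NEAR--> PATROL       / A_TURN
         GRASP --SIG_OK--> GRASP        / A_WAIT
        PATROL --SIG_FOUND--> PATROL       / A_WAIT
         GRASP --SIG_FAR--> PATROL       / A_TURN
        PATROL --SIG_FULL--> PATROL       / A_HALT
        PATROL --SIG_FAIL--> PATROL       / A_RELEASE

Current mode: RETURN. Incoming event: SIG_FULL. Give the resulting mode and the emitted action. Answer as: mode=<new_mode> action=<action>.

current mode = RETURN; filter table to that mode:
  (RETURN, SIG_FULL) → (PATROL, A_HALT)  ← event matches
  (RETURN, SIG_OK) → (PATROL, A_LIGHT)
  (RETURN, SIG_NEAR) → (RETURN, A_LIGHT)
  (RETURN, SIG_FOUND) → (PATROL, A_GO)
  (RETURN, SIG_FAR) → (GRASP, A_GO)
  (RETURN, SIG_FAIL) → (GRASP, A_LIGHT)
event = SIG_FULL selects (PATROL, A_HALT)

mode=PATROL action=A_HALT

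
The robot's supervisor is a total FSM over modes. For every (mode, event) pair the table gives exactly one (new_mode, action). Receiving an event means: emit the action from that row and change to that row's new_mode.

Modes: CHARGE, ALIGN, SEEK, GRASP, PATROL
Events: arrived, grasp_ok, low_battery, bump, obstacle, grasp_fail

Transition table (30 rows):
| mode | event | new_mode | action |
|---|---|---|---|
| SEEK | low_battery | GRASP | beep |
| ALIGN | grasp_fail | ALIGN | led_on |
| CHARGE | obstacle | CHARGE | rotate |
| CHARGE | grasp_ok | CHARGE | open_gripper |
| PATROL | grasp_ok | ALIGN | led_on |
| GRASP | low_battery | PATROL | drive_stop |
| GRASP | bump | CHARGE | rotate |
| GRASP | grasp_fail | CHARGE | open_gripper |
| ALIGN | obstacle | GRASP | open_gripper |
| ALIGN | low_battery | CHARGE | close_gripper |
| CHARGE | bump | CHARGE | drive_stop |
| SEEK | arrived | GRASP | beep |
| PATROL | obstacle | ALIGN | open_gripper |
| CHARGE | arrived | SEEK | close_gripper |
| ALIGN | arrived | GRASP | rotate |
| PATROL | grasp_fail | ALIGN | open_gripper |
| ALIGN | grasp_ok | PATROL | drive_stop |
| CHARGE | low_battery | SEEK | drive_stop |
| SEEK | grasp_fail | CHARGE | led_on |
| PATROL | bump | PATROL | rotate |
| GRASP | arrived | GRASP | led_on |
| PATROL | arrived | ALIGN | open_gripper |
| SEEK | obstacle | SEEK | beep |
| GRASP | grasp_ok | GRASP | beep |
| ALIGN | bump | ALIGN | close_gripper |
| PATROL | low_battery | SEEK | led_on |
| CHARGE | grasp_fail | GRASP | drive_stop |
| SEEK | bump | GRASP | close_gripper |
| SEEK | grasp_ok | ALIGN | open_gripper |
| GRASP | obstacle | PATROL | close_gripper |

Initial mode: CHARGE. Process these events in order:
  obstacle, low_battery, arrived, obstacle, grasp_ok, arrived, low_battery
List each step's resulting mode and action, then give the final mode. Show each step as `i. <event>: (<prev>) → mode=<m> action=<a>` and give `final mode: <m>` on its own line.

1. obstacle: (CHARGE) → mode=CHARGE action=rotate
2. low_battery: (CHARGE) → mode=SEEK action=drive_stop
3. arrived: (SEEK) → mode=GRASP action=beep
4. obstacle: (GRASP) → mode=PATROL action=close_gripper
5. grasp_ok: (PATROL) → mode=ALIGN action=led_on
6. arrived: (ALIGN) → mode=GRASP action=rotate
7. low_battery: (GRASP) → mode=PATROL action=drive_stop

final mode: PATROL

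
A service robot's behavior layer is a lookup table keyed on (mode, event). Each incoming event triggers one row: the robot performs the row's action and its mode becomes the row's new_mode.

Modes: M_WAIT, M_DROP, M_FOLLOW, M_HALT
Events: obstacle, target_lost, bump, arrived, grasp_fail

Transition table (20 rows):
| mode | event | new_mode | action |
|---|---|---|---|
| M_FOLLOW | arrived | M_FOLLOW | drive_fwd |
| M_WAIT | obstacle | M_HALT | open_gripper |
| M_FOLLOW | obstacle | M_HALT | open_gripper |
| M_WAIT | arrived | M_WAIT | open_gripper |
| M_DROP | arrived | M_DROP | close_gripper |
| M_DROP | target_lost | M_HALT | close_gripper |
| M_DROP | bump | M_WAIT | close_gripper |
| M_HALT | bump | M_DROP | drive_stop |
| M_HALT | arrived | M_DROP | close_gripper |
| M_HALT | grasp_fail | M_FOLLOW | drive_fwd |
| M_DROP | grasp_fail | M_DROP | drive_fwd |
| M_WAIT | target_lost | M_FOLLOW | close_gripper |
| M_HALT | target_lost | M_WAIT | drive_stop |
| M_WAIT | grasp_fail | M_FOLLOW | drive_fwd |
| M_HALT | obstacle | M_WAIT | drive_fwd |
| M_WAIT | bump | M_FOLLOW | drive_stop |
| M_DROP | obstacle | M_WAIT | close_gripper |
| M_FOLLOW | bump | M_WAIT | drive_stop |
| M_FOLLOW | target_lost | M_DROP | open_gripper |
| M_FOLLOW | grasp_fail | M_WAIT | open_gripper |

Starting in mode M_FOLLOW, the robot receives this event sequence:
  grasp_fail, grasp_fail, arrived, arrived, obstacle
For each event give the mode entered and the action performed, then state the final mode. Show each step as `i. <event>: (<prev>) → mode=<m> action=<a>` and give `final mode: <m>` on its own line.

1. grasp_fail: (M_FOLLOW) → mode=M_WAIT action=open_gripper
2. grasp_fail: (M_WAIT) → mode=M_FOLLOW action=drive_fwd
3. arrived: (M_FOLLOW) → mode=M_FOLLOW action=drive_fwd
4. arrived: (M_FOLLOW) → mode=M_FOLLOW action=drive_fwd
5. obstacle: (M_FOLLOW) → mode=M_HALT action=open_gripper

final mode: M_HALT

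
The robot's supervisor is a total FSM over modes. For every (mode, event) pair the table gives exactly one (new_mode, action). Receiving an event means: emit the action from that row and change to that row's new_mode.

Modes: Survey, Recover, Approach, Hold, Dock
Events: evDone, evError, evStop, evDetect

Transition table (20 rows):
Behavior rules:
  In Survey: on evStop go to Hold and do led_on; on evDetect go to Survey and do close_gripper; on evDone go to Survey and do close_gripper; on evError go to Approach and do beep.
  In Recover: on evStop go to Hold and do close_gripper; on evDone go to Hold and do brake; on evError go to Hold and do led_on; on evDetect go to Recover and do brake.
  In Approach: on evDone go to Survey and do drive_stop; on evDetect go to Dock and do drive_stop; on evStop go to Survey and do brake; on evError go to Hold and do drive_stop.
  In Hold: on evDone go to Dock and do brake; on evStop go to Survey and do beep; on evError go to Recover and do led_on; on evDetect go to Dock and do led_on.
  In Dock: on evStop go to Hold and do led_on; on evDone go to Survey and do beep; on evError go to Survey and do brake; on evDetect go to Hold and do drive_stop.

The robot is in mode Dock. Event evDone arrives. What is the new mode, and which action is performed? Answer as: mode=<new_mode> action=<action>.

current mode = Dock; filter table to that mode:
  (Dock, evStop) → (Hold, led_on)
  (Dock, evDone) → (Survey, beep)  ← event matches
  (Dock, evError) → (Survey, brake)
  (Dock, evDetect) → (Hold, drive_stop)
event = evDone selects (Survey, beep)

mode=Survey action=beep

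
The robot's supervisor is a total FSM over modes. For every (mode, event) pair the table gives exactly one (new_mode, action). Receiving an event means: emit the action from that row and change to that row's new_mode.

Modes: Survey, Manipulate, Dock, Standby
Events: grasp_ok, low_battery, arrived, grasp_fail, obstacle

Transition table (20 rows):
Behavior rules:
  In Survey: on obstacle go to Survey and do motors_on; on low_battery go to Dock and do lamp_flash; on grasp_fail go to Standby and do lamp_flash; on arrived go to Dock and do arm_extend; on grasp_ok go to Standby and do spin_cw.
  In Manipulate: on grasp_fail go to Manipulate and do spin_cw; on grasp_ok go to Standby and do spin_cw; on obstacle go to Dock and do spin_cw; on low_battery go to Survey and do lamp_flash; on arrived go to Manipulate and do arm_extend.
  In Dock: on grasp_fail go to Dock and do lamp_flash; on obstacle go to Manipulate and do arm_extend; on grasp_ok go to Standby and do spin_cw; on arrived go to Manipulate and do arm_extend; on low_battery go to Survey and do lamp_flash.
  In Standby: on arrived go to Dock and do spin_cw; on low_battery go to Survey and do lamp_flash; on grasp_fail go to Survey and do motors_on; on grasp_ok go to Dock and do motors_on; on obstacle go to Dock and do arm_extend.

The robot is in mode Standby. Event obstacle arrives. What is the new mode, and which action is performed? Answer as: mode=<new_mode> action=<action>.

mode=Dock action=arm_extend

current mode = Standby; filter table to that mode:
  (Standby, arrived) → (Dock, spin_cw)
  (Standby, low_battery) → (Survey, lamp_flash)
  (Standby, grasp_fail) → (Survey, motors_on)
  (Standby, grasp_ok) → (Dock, motors_on)
  (Standby, obstacle) → (Dock, arm_extend)  ← event matches
event = obstacle selects (Dock, arm_extend)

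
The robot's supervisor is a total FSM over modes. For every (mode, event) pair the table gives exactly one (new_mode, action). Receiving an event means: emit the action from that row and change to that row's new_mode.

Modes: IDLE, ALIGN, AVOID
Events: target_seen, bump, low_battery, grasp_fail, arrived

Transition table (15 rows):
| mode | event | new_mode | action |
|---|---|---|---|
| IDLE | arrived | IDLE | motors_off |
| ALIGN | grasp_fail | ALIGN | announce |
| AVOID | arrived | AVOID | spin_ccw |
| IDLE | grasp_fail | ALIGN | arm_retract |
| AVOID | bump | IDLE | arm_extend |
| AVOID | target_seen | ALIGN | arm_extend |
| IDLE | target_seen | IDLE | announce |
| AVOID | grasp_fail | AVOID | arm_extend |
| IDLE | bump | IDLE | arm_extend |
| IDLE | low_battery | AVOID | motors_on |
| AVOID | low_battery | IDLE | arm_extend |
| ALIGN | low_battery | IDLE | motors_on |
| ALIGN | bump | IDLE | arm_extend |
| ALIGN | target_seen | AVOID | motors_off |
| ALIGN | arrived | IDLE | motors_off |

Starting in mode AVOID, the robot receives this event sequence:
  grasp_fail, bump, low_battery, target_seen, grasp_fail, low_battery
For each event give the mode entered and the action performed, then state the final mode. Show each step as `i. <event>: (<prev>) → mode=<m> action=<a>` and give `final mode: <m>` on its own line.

1. grasp_fail: (AVOID) → mode=AVOID action=arm_extend
2. bump: (AVOID) → mode=IDLE action=arm_extend
3. low_battery: (IDLE) → mode=AVOID action=motors_on
4. target_seen: (AVOID) → mode=ALIGN action=arm_extend
5. grasp_fail: (ALIGN) → mode=ALIGN action=announce
6. low_battery: (ALIGN) → mode=IDLE action=motors_on

final mode: IDLE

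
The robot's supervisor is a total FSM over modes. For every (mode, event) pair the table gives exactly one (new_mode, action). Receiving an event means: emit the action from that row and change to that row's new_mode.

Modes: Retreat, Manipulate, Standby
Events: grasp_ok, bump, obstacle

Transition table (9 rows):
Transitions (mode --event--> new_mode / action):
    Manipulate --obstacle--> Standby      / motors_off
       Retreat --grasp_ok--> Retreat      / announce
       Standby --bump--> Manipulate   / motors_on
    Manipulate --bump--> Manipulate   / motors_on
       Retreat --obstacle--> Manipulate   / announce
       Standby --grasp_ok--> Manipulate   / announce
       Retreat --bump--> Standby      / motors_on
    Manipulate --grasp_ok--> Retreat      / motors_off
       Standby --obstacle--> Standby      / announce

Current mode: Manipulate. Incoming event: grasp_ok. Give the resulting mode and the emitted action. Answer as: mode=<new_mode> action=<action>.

mode=Retreat action=motors_off

current mode = Manipulate; filter table to that mode:
  (Manipulate, obstacle) → (Standby, motors_off)
  (Manipulate, bump) → (Manipulate, motors_on)
  (Manipulate, grasp_ok) → (Retreat, motors_off)  ← event matches
event = grasp_ok selects (Retreat, motors_off)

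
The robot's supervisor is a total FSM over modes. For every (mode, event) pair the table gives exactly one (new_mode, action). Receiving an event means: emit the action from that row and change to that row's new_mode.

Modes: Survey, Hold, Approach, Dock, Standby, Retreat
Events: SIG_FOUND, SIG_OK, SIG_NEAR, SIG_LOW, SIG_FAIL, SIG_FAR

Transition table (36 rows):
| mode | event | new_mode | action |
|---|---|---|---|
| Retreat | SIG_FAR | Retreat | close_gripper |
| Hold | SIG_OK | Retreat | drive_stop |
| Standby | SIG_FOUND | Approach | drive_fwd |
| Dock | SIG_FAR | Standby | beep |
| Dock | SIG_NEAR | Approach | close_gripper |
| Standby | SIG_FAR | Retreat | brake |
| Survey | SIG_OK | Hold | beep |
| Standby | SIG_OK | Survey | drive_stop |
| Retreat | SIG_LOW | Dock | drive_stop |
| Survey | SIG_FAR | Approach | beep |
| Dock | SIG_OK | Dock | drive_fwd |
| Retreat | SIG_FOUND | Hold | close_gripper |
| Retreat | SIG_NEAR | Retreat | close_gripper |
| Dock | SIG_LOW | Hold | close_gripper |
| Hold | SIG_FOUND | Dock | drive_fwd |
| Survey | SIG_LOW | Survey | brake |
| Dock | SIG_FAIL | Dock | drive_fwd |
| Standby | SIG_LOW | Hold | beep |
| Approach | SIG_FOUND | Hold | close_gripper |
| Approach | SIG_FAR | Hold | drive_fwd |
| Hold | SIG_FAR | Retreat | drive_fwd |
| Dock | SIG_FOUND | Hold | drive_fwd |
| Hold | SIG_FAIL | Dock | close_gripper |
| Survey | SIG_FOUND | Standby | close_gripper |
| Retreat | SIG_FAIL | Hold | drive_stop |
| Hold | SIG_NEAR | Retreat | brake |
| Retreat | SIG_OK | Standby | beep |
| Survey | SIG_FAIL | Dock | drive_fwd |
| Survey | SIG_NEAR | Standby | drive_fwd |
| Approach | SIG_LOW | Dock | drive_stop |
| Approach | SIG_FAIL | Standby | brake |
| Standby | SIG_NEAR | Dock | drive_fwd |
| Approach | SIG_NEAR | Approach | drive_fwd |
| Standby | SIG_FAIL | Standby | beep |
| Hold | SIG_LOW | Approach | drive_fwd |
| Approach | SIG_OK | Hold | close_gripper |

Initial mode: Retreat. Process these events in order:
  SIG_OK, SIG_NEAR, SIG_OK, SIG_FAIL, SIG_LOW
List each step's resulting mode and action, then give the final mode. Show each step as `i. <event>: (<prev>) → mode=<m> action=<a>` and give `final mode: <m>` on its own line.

final mode: Hold

1. SIG_OK: (Retreat) → mode=Standby action=beep
2. SIG_NEAR: (Standby) → mode=Dock action=drive_fwd
3. SIG_OK: (Dock) → mode=Dock action=drive_fwd
4. SIG_FAIL: (Dock) → mode=Dock action=drive_fwd
5. SIG_LOW: (Dock) → mode=Hold action=close_gripper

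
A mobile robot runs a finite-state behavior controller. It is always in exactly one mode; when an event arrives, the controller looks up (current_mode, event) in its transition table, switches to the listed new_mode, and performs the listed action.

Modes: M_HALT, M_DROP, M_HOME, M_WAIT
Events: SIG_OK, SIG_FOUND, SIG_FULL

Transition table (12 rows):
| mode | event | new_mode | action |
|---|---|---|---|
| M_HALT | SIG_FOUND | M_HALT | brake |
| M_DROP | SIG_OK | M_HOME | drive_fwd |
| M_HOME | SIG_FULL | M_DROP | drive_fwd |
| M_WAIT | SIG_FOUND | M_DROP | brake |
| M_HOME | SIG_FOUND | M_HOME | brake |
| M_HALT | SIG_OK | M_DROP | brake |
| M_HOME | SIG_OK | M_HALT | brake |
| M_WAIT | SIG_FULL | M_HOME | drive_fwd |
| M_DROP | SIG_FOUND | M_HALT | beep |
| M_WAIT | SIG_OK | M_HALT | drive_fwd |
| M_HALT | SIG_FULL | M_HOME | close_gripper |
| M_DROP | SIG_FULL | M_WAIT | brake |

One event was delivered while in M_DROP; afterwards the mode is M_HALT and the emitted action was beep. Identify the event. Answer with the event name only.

SIG_FOUND

try SIG_OK: (M_DROP, SIG_OK) → (M_HOME, drive_fwd)
try SIG_FOUND: (M_DROP, SIG_FOUND) → (M_HALT, beep)  ← matches
try SIG_FULL: (M_DROP, SIG_FULL) → (M_WAIT, brake)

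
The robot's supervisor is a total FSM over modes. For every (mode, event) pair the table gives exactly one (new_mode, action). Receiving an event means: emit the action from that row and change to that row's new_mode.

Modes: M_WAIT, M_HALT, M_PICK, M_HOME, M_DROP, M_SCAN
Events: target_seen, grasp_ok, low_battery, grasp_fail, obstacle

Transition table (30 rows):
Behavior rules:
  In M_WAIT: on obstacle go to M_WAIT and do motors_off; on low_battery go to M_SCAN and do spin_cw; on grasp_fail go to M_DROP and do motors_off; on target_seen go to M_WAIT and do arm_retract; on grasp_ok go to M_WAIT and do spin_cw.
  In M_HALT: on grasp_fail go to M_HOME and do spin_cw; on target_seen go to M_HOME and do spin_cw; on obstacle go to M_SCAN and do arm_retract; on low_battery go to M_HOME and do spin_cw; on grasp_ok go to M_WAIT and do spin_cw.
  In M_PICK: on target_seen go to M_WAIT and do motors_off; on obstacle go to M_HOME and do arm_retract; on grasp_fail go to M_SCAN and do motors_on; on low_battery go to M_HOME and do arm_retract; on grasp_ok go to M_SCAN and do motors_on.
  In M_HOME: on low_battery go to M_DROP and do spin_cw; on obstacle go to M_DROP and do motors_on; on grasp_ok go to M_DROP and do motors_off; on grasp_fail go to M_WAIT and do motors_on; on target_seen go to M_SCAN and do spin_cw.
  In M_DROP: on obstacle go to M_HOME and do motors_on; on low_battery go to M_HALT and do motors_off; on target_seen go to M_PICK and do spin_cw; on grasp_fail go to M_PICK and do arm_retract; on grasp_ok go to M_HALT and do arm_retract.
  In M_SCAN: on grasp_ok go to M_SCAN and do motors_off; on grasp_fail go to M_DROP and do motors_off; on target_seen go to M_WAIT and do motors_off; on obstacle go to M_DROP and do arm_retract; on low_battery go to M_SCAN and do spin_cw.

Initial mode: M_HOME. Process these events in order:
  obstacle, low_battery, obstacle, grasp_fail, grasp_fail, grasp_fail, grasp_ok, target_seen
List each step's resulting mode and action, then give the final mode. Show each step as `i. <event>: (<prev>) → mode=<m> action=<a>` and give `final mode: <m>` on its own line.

1. obstacle: (M_HOME) → mode=M_DROP action=motors_on
2. low_battery: (M_DROP) → mode=M_HALT action=motors_off
3. obstacle: (M_HALT) → mode=M_SCAN action=arm_retract
4. grasp_fail: (M_SCAN) → mode=M_DROP action=motors_off
5. grasp_fail: (M_DROP) → mode=M_PICK action=arm_retract
6. grasp_fail: (M_PICK) → mode=M_SCAN action=motors_on
7. grasp_ok: (M_SCAN) → mode=M_SCAN action=motors_off
8. target_seen: (M_SCAN) → mode=M_WAIT action=motors_off

final mode: M_WAIT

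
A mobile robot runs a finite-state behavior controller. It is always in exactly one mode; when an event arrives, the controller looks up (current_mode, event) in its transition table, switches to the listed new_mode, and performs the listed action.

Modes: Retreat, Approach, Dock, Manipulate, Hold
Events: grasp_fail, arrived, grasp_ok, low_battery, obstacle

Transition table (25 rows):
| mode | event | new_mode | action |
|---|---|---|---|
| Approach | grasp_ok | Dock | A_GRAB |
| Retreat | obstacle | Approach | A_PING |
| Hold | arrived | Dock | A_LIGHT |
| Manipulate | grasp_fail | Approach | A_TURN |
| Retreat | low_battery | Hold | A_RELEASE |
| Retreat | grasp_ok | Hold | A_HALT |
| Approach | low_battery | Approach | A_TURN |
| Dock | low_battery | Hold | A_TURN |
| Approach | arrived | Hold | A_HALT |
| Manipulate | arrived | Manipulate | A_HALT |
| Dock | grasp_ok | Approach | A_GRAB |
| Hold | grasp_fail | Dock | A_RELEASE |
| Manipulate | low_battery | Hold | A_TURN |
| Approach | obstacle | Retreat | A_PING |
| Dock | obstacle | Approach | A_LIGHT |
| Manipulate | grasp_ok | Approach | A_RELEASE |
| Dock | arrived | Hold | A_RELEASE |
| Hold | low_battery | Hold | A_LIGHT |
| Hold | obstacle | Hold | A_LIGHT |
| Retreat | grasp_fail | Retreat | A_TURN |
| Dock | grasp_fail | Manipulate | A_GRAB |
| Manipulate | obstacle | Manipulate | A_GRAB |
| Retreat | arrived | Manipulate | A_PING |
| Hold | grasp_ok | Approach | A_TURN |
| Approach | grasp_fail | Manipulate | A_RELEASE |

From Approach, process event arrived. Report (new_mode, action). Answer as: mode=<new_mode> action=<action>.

mode=Hold action=A_HALT

current mode = Approach; filter table to that mode:
  (Approach, grasp_ok) → (Dock, A_GRAB)
  (Approach, low_battery) → (Approach, A_TURN)
  (Approach, arrived) → (Hold, A_HALT)  ← event matches
  (Approach, obstacle) → (Retreat, A_PING)
  (Approach, grasp_fail) → (Manipulate, A_RELEASE)
event = arrived selects (Hold, A_HALT)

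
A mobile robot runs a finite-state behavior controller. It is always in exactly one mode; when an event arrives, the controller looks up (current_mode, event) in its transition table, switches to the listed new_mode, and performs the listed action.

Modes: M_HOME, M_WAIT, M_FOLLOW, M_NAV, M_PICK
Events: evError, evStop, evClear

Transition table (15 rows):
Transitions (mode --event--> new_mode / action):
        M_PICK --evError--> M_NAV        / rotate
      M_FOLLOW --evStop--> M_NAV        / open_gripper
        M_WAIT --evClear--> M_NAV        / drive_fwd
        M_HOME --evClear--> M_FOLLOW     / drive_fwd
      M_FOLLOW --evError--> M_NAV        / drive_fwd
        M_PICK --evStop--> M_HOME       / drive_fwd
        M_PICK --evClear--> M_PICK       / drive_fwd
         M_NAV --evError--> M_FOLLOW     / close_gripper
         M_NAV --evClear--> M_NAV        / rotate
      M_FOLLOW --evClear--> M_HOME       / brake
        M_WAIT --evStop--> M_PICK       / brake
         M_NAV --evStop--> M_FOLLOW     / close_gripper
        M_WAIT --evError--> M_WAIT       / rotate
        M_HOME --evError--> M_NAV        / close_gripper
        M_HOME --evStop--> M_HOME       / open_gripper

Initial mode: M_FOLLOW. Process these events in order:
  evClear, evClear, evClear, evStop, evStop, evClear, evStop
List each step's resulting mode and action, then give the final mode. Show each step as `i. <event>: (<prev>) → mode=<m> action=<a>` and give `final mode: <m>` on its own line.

1. evClear: (M_FOLLOW) → mode=M_HOME action=brake
2. evClear: (M_HOME) → mode=M_FOLLOW action=drive_fwd
3. evClear: (M_FOLLOW) → mode=M_HOME action=brake
4. evStop: (M_HOME) → mode=M_HOME action=open_gripper
5. evStop: (M_HOME) → mode=M_HOME action=open_gripper
6. evClear: (M_HOME) → mode=M_FOLLOW action=drive_fwd
7. evStop: (M_FOLLOW) → mode=M_NAV action=open_gripper

final mode: M_NAV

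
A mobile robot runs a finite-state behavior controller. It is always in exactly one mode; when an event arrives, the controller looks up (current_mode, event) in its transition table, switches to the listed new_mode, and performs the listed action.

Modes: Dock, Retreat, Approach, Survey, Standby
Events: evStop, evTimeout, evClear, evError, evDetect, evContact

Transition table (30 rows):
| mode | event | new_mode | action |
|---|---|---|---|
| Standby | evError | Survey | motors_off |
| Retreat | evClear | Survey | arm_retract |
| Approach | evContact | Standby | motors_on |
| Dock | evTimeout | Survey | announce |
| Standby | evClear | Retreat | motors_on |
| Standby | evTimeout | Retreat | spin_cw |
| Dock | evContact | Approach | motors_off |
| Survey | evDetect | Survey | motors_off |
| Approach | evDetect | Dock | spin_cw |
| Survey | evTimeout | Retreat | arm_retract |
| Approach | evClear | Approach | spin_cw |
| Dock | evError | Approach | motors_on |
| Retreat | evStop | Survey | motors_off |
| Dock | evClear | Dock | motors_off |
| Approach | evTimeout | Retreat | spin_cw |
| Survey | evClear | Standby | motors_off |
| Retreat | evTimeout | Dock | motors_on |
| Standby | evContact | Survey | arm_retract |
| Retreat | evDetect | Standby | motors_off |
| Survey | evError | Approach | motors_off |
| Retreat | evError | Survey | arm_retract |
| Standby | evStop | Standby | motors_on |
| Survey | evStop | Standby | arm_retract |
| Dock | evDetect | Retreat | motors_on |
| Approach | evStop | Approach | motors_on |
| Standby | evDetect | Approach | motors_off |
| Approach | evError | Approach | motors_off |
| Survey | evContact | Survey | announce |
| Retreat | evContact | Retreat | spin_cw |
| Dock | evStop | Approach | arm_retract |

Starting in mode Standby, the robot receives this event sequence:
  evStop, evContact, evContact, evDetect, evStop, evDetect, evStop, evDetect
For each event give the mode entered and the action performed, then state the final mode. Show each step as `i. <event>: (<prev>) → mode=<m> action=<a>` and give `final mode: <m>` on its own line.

1. evStop: (Standby) → mode=Standby action=motors_on
2. evContact: (Standby) → mode=Survey action=arm_retract
3. evContact: (Survey) → mode=Survey action=announce
4. evDetect: (Survey) → mode=Survey action=motors_off
5. evStop: (Survey) → mode=Standby action=arm_retract
6. evDetect: (Standby) → mode=Approach action=motors_off
7. evStop: (Approach) → mode=Approach action=motors_on
8. evDetect: (Approach) → mode=Dock action=spin_cw

final mode: Dock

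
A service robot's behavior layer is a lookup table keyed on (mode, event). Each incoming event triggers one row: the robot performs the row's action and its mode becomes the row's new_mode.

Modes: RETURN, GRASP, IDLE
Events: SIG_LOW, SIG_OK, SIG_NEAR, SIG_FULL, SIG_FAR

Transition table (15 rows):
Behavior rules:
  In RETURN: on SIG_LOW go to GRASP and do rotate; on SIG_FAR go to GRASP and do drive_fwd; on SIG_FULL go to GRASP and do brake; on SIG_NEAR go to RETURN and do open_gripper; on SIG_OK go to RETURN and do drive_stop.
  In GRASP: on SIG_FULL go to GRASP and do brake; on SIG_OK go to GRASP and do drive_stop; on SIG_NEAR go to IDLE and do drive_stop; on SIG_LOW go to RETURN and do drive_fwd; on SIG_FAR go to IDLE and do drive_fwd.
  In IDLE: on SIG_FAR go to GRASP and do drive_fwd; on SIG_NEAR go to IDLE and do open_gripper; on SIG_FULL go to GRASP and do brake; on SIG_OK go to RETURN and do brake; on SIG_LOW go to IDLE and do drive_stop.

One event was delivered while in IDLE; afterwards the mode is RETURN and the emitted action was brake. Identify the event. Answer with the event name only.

try SIG_LOW: (IDLE, SIG_LOW) → (IDLE, drive_stop)
try SIG_OK: (IDLE, SIG_OK) → (RETURN, brake)  ← matches
try SIG_NEAR: (IDLE, SIG_NEAR) → (IDLE, open_gripper)
try SIG_FULL: (IDLE, SIG_FULL) → (GRASP, brake)
try SIG_FAR: (IDLE, SIG_FAR) → (GRASP, drive_fwd)

SIG_OK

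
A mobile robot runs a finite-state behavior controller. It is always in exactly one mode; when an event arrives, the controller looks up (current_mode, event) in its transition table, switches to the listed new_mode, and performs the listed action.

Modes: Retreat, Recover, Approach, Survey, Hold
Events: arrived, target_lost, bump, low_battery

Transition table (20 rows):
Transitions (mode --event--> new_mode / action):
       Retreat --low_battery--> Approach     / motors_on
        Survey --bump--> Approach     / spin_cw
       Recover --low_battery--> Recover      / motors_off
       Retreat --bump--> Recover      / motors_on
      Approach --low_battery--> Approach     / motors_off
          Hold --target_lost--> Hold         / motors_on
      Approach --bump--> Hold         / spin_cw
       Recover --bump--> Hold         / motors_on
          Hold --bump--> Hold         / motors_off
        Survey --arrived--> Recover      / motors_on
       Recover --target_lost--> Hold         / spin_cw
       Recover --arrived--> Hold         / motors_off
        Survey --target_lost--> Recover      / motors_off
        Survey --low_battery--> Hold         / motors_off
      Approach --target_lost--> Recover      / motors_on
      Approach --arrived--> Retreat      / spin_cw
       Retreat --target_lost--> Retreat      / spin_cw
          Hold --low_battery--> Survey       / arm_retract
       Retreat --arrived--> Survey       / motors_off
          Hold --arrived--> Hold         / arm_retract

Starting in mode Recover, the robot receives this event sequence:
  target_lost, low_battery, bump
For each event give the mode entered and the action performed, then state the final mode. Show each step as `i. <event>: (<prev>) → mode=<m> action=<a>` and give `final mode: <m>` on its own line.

1. target_lost: (Recover) → mode=Hold action=spin_cw
2. low_battery: (Hold) → mode=Survey action=arm_retract
3. bump: (Survey) → mode=Approach action=spin_cw

final mode: Approach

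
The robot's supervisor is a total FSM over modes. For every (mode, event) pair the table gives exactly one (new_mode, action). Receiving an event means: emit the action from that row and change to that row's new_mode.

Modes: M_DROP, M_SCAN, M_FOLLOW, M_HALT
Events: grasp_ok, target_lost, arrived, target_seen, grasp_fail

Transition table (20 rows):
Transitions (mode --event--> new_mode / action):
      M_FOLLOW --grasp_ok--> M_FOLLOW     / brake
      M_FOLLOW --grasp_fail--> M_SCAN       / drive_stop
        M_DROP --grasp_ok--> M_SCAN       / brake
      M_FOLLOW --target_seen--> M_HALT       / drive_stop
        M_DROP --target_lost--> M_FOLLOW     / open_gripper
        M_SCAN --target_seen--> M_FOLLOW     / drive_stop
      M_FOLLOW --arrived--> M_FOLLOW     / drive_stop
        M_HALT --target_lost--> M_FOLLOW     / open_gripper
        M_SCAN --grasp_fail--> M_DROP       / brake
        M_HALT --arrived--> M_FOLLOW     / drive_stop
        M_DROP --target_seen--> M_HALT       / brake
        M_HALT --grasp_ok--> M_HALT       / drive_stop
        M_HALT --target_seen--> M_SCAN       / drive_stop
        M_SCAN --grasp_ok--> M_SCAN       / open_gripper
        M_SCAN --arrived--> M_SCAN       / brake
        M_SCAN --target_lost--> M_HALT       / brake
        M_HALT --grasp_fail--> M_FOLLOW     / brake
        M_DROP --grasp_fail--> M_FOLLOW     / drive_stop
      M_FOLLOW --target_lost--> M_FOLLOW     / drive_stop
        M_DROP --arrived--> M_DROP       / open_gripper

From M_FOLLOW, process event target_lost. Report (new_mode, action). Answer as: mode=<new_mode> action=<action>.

mode=M_FOLLOW action=drive_stop

current mode = M_FOLLOW; filter table to that mode:
  (M_FOLLOW, grasp_ok) → (M_FOLLOW, brake)
  (M_FOLLOW, grasp_fail) → (M_SCAN, drive_stop)
  (M_FOLLOW, target_seen) → (M_HALT, drive_stop)
  (M_FOLLOW, arrived) → (M_FOLLOW, drive_stop)
  (M_FOLLOW, target_lost) → (M_FOLLOW, drive_stop)  ← event matches
event = target_lost selects (M_FOLLOW, drive_stop)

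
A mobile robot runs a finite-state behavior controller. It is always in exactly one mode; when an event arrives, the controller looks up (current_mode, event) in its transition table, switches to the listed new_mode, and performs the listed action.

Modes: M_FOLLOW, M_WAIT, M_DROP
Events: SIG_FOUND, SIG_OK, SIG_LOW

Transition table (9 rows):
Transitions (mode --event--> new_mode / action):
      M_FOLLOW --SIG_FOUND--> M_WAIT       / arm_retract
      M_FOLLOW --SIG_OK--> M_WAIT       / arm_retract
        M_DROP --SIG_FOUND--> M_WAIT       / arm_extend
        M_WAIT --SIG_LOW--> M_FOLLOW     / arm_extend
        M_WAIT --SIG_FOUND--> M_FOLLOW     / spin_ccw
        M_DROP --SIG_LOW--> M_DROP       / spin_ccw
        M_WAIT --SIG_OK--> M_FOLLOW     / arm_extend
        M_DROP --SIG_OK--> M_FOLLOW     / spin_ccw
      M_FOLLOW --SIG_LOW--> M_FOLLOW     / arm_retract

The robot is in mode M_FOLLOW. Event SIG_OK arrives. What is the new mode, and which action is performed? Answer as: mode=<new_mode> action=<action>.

mode=M_WAIT action=arm_retract

current mode = M_FOLLOW; filter table to that mode:
  (M_FOLLOW, SIG_FOUND) → (M_WAIT, arm_retract)
  (M_FOLLOW, SIG_OK) → (M_WAIT, arm_retract)  ← event matches
  (M_FOLLOW, SIG_LOW) → (M_FOLLOW, arm_retract)
event = SIG_OK selects (M_WAIT, arm_retract)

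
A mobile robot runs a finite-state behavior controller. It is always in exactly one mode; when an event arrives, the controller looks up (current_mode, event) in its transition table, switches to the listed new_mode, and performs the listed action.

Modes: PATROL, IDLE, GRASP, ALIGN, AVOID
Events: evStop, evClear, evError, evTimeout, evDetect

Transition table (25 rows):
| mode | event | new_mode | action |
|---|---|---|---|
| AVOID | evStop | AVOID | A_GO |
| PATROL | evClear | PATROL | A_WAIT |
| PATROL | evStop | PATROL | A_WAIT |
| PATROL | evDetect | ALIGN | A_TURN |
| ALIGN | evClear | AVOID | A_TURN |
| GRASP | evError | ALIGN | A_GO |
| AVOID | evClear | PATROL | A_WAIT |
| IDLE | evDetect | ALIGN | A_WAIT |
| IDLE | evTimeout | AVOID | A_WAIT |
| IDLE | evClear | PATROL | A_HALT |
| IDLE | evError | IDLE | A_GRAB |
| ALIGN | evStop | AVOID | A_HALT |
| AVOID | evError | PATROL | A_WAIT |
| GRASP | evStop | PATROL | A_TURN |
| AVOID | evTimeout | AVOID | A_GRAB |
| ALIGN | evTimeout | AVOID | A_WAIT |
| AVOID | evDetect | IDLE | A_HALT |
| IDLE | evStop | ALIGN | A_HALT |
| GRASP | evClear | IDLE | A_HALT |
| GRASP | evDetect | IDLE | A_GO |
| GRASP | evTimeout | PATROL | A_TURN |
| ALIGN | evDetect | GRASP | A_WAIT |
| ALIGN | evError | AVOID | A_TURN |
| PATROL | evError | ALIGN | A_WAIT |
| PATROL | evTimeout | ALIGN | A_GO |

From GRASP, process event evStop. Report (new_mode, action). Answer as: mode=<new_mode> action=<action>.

mode=PATROL action=A_TURN

current mode = GRASP; filter table to that mode:
  (GRASP, evError) → (ALIGN, A_GO)
  (GRASP, evStop) → (PATROL, A_TURN)  ← event matches
  (GRASP, evClear) → (IDLE, A_HALT)
  (GRASP, evDetect) → (IDLE, A_GO)
  (GRASP, evTimeout) → (PATROL, A_TURN)
event = evStop selects (PATROL, A_TURN)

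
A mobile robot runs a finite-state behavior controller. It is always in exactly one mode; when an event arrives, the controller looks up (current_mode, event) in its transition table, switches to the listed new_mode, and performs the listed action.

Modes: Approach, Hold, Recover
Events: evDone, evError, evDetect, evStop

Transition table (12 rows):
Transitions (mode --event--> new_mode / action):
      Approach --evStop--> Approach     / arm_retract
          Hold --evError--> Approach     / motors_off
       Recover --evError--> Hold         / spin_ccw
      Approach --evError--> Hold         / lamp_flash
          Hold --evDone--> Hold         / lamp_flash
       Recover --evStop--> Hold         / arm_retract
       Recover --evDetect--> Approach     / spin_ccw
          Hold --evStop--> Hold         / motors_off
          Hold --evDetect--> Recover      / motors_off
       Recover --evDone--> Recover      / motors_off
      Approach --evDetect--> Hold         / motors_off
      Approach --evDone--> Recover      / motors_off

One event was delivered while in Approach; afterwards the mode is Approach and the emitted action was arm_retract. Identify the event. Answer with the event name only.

try evDone: (Approach, evDone) → (Recover, motors_off)
try evError: (Approach, evError) → (Hold, lamp_flash)
try evDetect: (Approach, evDetect) → (Hold, motors_off)
try evStop: (Approach, evStop) → (Approach, arm_retract)  ← matches

evStop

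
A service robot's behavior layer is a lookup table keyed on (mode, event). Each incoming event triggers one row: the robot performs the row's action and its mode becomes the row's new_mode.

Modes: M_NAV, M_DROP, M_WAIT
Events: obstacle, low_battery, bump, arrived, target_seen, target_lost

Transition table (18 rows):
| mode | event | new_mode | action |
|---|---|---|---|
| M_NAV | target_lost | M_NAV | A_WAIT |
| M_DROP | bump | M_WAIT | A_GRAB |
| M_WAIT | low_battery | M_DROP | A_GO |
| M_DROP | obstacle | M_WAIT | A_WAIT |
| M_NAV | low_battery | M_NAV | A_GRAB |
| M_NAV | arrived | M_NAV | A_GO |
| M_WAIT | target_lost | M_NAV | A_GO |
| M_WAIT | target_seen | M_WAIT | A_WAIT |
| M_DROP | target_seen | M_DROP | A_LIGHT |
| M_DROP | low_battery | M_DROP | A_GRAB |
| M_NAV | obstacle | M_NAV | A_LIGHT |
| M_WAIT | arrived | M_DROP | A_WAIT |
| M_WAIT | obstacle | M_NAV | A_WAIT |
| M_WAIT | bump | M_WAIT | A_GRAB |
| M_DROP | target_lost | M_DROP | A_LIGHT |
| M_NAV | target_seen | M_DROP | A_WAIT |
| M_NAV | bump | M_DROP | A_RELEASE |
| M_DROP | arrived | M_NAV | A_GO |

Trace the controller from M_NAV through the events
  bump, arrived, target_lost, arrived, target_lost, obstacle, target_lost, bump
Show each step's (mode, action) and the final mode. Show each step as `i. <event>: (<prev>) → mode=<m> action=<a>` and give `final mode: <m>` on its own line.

final mode: M_DROP

1. bump: (M_NAV) → mode=M_DROP action=A_RELEASE
2. arrived: (M_DROP) → mode=M_NAV action=A_GO
3. target_lost: (M_NAV) → mode=M_NAV action=A_WAIT
4. arrived: (M_NAV) → mode=M_NAV action=A_GO
5. target_lost: (M_NAV) → mode=M_NAV action=A_WAIT
6. obstacle: (M_NAV) → mode=M_NAV action=A_LIGHT
7. target_lost: (M_NAV) → mode=M_NAV action=A_WAIT
8. bump: (M_NAV) → mode=M_DROP action=A_RELEASE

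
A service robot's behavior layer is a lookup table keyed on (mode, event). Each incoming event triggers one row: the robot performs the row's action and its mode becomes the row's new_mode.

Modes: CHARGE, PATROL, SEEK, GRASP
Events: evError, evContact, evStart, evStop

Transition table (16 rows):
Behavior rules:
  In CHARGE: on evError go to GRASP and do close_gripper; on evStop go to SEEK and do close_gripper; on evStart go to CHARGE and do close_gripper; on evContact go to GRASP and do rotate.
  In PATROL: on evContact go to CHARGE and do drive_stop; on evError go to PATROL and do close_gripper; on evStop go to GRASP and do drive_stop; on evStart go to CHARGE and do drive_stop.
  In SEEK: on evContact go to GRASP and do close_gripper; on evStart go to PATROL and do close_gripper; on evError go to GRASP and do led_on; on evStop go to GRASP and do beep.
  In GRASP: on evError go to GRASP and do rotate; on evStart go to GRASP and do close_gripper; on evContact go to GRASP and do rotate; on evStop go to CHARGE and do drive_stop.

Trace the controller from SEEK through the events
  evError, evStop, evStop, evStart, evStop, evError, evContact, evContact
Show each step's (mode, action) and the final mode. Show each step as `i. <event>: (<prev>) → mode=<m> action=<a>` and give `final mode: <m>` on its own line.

1. evError: (SEEK) → mode=GRASP action=led_on
2. evStop: (GRASP) → mode=CHARGE action=drive_stop
3. evStop: (CHARGE) → mode=SEEK action=close_gripper
4. evStart: (SEEK) → mode=PATROL action=close_gripper
5. evStop: (PATROL) → mode=GRASP action=drive_stop
6. evError: (GRASP) → mode=GRASP action=rotate
7. evContact: (GRASP) → mode=GRASP action=rotate
8. evContact: (GRASP) → mode=GRASP action=rotate

final mode: GRASP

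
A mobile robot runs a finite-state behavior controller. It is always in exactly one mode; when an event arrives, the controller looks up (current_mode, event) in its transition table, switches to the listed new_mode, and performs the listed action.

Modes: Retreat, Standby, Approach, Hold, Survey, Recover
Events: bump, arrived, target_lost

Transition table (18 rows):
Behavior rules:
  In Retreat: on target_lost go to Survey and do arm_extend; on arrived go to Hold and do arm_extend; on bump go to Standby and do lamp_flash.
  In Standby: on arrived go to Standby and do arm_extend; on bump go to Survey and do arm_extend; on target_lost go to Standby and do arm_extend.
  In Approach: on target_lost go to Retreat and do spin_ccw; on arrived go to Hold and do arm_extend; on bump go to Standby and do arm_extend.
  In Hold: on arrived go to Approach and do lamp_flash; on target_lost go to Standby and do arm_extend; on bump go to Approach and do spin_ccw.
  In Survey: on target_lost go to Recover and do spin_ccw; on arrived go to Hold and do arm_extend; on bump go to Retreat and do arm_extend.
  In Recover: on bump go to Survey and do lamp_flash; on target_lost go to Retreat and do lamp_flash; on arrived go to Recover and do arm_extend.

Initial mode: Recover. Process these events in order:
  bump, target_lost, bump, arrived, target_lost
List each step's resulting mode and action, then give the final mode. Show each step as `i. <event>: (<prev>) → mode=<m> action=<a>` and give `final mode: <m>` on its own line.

final mode: Standby

1. bump: (Recover) → mode=Survey action=lamp_flash
2. target_lost: (Survey) → mode=Recover action=spin_ccw
3. bump: (Recover) → mode=Survey action=lamp_flash
4. arrived: (Survey) → mode=Hold action=arm_extend
5. target_lost: (Hold) → mode=Standby action=arm_extend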